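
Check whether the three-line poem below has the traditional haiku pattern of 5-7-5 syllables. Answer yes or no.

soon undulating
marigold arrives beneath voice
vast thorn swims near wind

No

Line 1: "soon undulating": 1+4 = 5 ✓
Line 2: "marigold arrives beneath voice": 3+2+2+1 = 8 (expected 7)
Line 3: "vast thorn swims near wind": 1+1+1+1+1 = 5 ✓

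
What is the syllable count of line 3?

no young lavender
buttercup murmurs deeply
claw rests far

Line 3: claw (1), rests (1), far (1) → 3

3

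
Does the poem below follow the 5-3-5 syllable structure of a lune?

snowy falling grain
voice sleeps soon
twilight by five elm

Line 1: snowy (2), falling (2), grain (1) → 5 ✓
Line 2: voice (1), sleeps (1), soon (1) → 3 ✓
Line 3: twilight (2), by (1), five (1), elm (1) → 5 ✓

Yes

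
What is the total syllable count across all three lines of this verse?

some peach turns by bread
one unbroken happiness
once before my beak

17

Line 1: some (1), peach (1), turns (1), by (1), bread (1) → 5
Line 2: one (1), unbroken (3), happiness (3) → 7
Line 3: once (1), before (2), my (1), beak (1) → 5
Total: 5 + 7 + 5 = 17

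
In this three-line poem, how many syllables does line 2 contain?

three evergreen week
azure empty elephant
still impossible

Line 2: "azure empty elephant": 2+2+3 = 7

7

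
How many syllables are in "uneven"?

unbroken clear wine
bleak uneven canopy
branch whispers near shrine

3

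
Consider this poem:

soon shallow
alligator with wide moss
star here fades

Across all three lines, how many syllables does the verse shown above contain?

13

Line 1: soon(1) + shallow(2) = 3
Line 2: alligator(4) + with(1) + wide(1) + moss(1) = 7
Line 3: star(1) + here(1) + fades(1) = 3
Total: 3 + 7 + 3 = 13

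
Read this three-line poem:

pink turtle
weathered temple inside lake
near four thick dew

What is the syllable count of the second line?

7

The second line: weathered(2) + temple(2) + inside(2) + lake(1) = 7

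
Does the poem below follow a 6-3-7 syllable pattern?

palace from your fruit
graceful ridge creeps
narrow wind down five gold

No

Line 1: "palace from your fruit": 2+1+1+1 = 5 (expected 6)
Line 2: "graceful ridge creeps": 2+1+1 = 4 (expected 3)
Line 3: "narrow wind down five gold": 2+1+1+1+1 = 6 (expected 7)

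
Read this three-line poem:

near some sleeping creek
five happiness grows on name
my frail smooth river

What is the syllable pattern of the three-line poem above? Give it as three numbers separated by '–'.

5–7–5

Line 1: near(1) + some(1) + sleeping(2) + creek(1) = 5
Line 2: five(1) + happiness(3) + grows(1) + on(1) + name(1) = 7
Line 3: my(1) + frail(1) + smooth(1) + river(2) = 5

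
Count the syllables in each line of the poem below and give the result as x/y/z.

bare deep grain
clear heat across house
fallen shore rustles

3/5/5

Line 1: bare (1), deep (1), grain (1) → 3
Line 2: clear (1), heat (1), across (2), house (1) → 5
Line 3: fallen (2), shore (1), rustles (2) → 5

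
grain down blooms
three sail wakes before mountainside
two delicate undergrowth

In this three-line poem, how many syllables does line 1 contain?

3

Line 1: "grain down blooms": 1+1+1 = 3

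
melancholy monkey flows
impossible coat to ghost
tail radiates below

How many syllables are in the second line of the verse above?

7

The second line: "impossible coat to ghost": 4+1+1+1 = 7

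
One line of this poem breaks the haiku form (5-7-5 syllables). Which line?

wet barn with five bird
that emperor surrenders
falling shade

Line 3

Line 1: "wet barn with five bird": 1+1+1+1+1 = 5 ✓
Line 2: "that emperor surrenders": 1+3+3 = 7 ✓
Line 3: "falling shade": 2+1 = 3 (expected 5)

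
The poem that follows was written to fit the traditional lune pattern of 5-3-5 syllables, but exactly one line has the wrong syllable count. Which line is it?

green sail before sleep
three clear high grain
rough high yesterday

The second line

Line 1: green (1), sail (1), before (2), sleep (1) → 5 ✓
Line 2: three (1), clear (1), high (1), grain (1) → 4 (expected 3)
Line 3: rough (1), high (1), yesterday (3) → 5 ✓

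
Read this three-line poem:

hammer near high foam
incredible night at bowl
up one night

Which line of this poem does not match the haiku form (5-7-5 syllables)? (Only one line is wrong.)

Line 3

Line 1: hammer(2) + near(1) + high(1) + foam(1) = 5 ✓
Line 2: incredible(4) + night(1) + at(1) + bowl(1) = 7 ✓
Line 3: up(1) + one(1) + night(1) = 3 (expected 5)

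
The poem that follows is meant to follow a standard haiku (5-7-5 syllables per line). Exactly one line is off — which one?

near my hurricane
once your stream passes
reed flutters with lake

Line 1: near(1) + my(1) + hurricane(3) = 5 ✓
Line 2: once(1) + your(1) + stream(1) + passes(2) = 5 (expected 7)
Line 3: reed(1) + flutters(2) + with(1) + lake(1) = 5 ✓

The second line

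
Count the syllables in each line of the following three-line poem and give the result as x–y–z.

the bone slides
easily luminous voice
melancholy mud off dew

Line 1: the(1) + bone(1) + slides(1) = 3
Line 2: easily(3) + luminous(3) + voice(1) = 7
Line 3: melancholy(4) + mud(1) + off(1) + dew(1) = 7

3–7–7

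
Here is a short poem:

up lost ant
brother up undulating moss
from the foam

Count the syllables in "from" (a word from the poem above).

1

"from" has 1 syllable.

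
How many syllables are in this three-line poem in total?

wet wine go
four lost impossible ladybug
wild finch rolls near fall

Line 1: wet (1), wine (1), go (1) → 3
Line 2: four (1), lost (1), impossible (4), ladybug (3) → 9
Line 3: wild (1), finch (1), rolls (1), near (1), fall (1) → 5
Total: 3 + 9 + 5 = 17

17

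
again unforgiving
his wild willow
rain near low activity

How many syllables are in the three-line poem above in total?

Line 1: again(2) + unforgiving(4) = 6
Line 2: his(1) + wild(1) + willow(2) = 4
Line 3: rain(1) + near(1) + low(1) + activity(4) = 7
Total: 6 + 4 + 7 = 17

17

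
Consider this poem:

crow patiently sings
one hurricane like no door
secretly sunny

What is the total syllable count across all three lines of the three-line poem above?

Line 1: "crow patiently sings": 1+3+1 = 5
Line 2: "one hurricane like no door": 1+3+1+1+1 = 7
Line 3: "secretly sunny": 3+2 = 5
Total: 5 + 7 + 5 = 17

17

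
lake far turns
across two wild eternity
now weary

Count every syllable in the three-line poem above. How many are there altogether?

Line 1: lake (1), far (1), turns (1) → 3
Line 2: across (2), two (1), wild (1), eternity (4) → 8
Line 3: now (1), weary (2) → 3
Total: 3 + 8 + 3 = 14

14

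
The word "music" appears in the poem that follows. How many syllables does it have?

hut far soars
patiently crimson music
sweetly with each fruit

"music" has 2 syllables.

2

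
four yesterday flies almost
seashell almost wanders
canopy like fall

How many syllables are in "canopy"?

3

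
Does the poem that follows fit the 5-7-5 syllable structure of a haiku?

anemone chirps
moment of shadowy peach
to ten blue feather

Yes

Line 1: "anemone chirps": 4+1 = 5 ✓
Line 2: "moment of shadowy peach": 2+1+3+1 = 7 ✓
Line 3: "to ten blue feather": 1+1+1+2 = 5 ✓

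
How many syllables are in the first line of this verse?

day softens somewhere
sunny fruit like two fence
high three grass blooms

The first line: day (1), softens (2), somewhere (2) → 5

5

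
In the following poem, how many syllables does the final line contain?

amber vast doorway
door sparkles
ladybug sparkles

The final line: ladybug(3) + sparkles(2) = 5

5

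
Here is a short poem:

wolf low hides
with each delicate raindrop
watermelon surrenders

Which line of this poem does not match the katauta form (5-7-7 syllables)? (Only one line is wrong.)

Line 1: wolf (1), low (1), hides (1) → 3 (expected 5)
Line 2: with (1), each (1), delicate (3), raindrop (2) → 7 ✓
Line 3: watermelon (4), surrenders (3) → 7 ✓

Line 1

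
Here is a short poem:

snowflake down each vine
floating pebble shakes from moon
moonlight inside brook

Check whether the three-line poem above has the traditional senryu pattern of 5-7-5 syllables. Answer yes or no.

Line 1: "snowflake down each vine": 2+1+1+1 = 5 ✓
Line 2: "floating pebble shakes from moon": 2+2+1+1+1 = 7 ✓
Line 3: "moonlight inside brook": 2+2+1 = 5 ✓

Yes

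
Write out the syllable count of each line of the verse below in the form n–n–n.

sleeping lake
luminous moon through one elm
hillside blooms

3–7–3

Line 1: sleeping(2) + lake(1) = 3
Line 2: luminous(3) + moon(1) + through(1) + one(1) + elm(1) = 7
Line 3: hillside(2) + blooms(1) = 3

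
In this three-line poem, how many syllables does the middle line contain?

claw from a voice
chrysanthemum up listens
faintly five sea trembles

The middle line: chrysanthemum(4) + up(1) + listens(2) = 7

7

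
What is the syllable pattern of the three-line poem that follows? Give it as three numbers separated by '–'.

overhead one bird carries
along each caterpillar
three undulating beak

Line 1: overhead (3), one (1), bird (1), carries (2) → 7
Line 2: along (2), each (1), caterpillar (4) → 7
Line 3: three (1), undulating (4), beak (1) → 6

7–7–6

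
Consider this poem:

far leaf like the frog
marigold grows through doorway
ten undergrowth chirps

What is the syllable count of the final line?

5

The final line: "ten undergrowth chirps": 1+3+1 = 5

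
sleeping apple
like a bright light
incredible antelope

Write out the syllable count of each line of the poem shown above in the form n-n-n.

Line 1: sleeping (2), apple (2) → 4
Line 2: like (1), a (1), bright (1), light (1) → 4
Line 3: incredible (4), antelope (3) → 7

4-4-7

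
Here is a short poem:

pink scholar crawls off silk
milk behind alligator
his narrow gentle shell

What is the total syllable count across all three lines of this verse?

19

Line 1: pink (1), scholar (2), crawls (1), off (1), silk (1) → 6
Line 2: milk (1), behind (2), alligator (4) → 7
Line 3: his (1), narrow (2), gentle (2), shell (1) → 6
Total: 6 + 7 + 6 = 19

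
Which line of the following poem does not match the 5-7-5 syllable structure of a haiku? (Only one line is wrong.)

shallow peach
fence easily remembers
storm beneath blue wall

Line 1: shallow(2) + peach(1) = 3 (expected 5)
Line 2: fence(1) + easily(3) + remembers(3) = 7 ✓
Line 3: storm(1) + beneath(2) + blue(1) + wall(1) = 5 ✓

Line 1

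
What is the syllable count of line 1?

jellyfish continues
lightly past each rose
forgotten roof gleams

Line 1: jellyfish(3) + continues(3) = 6

6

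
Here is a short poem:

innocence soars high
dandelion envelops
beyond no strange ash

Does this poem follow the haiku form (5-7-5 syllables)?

Line 1: "innocence soars high": 3+1+1 = 5 ✓
Line 2: "dandelion envelops": 4+3 = 7 ✓
Line 3: "beyond no strange ash": 2+1+1+1 = 5 ✓

Yes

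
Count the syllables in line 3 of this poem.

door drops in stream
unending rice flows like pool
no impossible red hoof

7

Line 3: "no impossible red hoof": 1+4+1+1 = 7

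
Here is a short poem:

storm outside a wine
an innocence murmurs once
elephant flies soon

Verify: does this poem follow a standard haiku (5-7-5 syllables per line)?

Yes

Line 1: storm (1), outside (2), a (1), wine (1) → 5 ✓
Line 2: an (1), innocence (3), murmurs (2), once (1) → 7 ✓
Line 3: elephant (3), flies (1), soon (1) → 5 ✓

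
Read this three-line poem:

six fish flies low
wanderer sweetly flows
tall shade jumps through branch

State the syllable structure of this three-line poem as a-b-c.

Line 1: six (1), fish (1), flies (1), low (1) → 4
Line 2: wanderer (3), sweetly (2), flows (1) → 6
Line 3: tall (1), shade (1), jumps (1), through (1), branch (1) → 5

4-6-5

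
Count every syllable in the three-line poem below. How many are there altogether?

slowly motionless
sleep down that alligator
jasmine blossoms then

Line 1: "slowly motionless": 2+3 = 5
Line 2: "sleep down that alligator": 1+1+1+4 = 7
Line 3: "jasmine blossoms then": 2+2+1 = 5
Total: 5 + 7 + 5 = 17

17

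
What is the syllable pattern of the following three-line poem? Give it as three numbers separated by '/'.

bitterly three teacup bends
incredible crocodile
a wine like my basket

Line 1: "bitterly three teacup bends": 3+1+2+1 = 7
Line 2: "incredible crocodile": 4+3 = 7
Line 3: "a wine like my basket": 1+1+1+1+2 = 6

7/7/6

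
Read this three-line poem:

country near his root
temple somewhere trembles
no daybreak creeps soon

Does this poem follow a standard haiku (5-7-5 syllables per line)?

Line 1: country(2) + near(1) + his(1) + root(1) = 5 ✓
Line 2: temple(2) + somewhere(2) + trembles(2) = 6 (expected 7)
Line 3: no(1) + daybreak(2) + creeps(1) + soon(1) = 5 ✓

No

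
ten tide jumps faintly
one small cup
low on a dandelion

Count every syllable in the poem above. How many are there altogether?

15

Line 1: ten (1), tide (1), jumps (1), faintly (2) → 5
Line 2: one (1), small (1), cup (1) → 3
Line 3: low (1), on (1), a (1), dandelion (4) → 7
Total: 5 + 3 + 7 = 15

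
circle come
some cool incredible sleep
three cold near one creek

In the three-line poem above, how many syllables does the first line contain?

3

The first line: circle(2) + come(1) = 3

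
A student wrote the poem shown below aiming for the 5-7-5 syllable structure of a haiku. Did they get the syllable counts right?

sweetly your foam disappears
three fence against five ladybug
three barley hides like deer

Line 1: sweetly (2), your (1), foam (1), disappears (3) → 7 (expected 5)
Line 2: three (1), fence (1), against (2), five (1), ladybug (3) → 8 (expected 7)
Line 3: three (1), barley (2), hides (1), like (1), deer (1) → 6 (expected 5)

No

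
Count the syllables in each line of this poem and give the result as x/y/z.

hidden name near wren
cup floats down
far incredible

5/3/5

Line 1: "hidden name near wren": 2+1+1+1 = 5
Line 2: "cup floats down": 1+1+1 = 3
Line 3: "far incredible": 1+4 = 5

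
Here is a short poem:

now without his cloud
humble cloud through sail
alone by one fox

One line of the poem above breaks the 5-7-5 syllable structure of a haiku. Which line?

Line 2

Line 1: now(1) + without(2) + his(1) + cloud(1) = 5 ✓
Line 2: humble(2) + cloud(1) + through(1) + sail(1) = 5 (expected 7)
Line 3: alone(2) + by(1) + one(1) + fox(1) = 5 ✓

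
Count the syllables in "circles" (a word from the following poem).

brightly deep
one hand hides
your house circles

2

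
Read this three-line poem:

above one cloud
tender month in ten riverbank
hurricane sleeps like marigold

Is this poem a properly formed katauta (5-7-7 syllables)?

No

Line 1: above (2), one (1), cloud (1) → 4 (expected 5)
Line 2: tender (2), month (1), in (1), ten (1), riverbank (3) → 8 (expected 7)
Line 3: hurricane (3), sleeps (1), like (1), marigold (3) → 8 (expected 7)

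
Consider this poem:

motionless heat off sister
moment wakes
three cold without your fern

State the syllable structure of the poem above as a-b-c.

7-3-6

Line 1: "motionless heat off sister": 3+1+1+2 = 7
Line 2: "moment wakes": 2+1 = 3
Line 3: "three cold without your fern": 1+1+2+1+1 = 6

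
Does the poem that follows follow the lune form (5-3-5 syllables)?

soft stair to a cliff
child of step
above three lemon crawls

No

Line 1: soft (1), stair (1), to (1), a (1), cliff (1) → 5 ✓
Line 2: child (1), of (1), step (1) → 3 ✓
Line 3: above (2), three (1), lemon (2), crawls (1) → 6 (expected 5)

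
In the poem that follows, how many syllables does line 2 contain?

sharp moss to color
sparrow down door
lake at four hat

4

Line 2: "sparrow down door": 2+1+1 = 4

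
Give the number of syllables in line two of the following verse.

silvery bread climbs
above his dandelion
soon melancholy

Line two: above(2) + his(1) + dandelion(4) = 7

7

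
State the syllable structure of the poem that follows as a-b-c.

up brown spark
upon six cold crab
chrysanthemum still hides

3-5-6

Line 1: up(1) + brown(1) + spark(1) = 3
Line 2: upon(2) + six(1) + cold(1) + crab(1) = 5
Line 3: chrysanthemum(4) + still(1) + hides(1) = 6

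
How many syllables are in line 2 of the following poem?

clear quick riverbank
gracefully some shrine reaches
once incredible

Line 2: "gracefully some shrine reaches": 3+1+1+2 = 7

7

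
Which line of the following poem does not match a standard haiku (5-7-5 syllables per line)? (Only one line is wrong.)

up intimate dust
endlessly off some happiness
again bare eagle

Line 1: up(1) + intimate(3) + dust(1) = 5 ✓
Line 2: endlessly(3) + off(1) + some(1) + happiness(3) = 8 (expected 7)
Line 3: again(2) + bare(1) + eagle(2) = 5 ✓

The second line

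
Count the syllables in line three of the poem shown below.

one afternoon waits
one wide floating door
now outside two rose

Line three: now (1), outside (2), two (1), rose (1) → 5

5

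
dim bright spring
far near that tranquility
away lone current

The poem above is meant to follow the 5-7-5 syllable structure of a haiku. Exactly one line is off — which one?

Line 1

Line 1: dim(1) + bright(1) + spring(1) = 3 (expected 5)
Line 2: far(1) + near(1) + that(1) + tranquility(4) = 7 ✓
Line 3: away(2) + lone(1) + current(2) = 5 ✓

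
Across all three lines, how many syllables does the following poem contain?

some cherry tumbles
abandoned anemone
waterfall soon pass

17

Line 1: "some cherry tumbles": 1+2+2 = 5
Line 2: "abandoned anemone": 3+4 = 7
Line 3: "waterfall soon pass": 3+1+1 = 5
Total: 5 + 7 + 5 = 17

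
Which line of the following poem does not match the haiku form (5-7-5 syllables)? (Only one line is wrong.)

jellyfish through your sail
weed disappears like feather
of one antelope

The first line

Line 1: jellyfish(3) + through(1) + your(1) + sail(1) = 6 (expected 5)
Line 2: weed(1) + disappears(3) + like(1) + feather(2) = 7 ✓
Line 3: of(1) + one(1) + antelope(3) = 5 ✓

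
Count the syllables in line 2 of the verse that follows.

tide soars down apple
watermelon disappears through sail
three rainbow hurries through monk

9

Line 2: "watermelon disappears through sail": 4+3+1+1 = 9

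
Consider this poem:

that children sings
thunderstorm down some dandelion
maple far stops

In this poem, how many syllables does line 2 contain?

Line 2: thunderstorm(3) + down(1) + some(1) + dandelion(4) = 9

9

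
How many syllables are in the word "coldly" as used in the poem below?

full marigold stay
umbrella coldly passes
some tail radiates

2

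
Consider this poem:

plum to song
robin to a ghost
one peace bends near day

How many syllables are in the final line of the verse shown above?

5

The final line: one(1) + peace(1) + bends(1) + near(1) + day(1) = 5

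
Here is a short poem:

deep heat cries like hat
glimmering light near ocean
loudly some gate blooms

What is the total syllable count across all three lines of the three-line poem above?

Line 1: "deep heat cries like hat": 1+1+1+1+1 = 5
Line 2: "glimmering light near ocean": 3+1+1+2 = 7
Line 3: "loudly some gate blooms": 2+1+1+1 = 5
Total: 5 + 7 + 5 = 17

17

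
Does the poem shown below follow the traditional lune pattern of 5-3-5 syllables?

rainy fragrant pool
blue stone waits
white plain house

No

Line 1: "rainy fragrant pool": 2+2+1 = 5 ✓
Line 2: "blue stone waits": 1+1+1 = 3 ✓
Line 3: "white plain house": 1+1+1 = 3 (expected 5)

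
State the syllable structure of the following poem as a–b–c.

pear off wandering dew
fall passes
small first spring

6–3–3

Line 1: "pear off wandering dew": 1+1+3+1 = 6
Line 2: "fall passes": 1+2 = 3
Line 3: "small first spring": 1+1+1 = 3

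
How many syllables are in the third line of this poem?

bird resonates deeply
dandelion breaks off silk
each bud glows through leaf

The third line: each(1) + bud(1) + glows(1) + through(1) + leaf(1) = 5

5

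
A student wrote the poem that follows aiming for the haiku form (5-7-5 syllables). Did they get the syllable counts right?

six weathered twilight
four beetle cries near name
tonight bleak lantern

Line 1: six (1), weathered (2), twilight (2) → 5 ✓
Line 2: four (1), beetle (2), cries (1), near (1), name (1) → 6 (expected 7)
Line 3: tonight (2), bleak (1), lantern (2) → 5 ✓

No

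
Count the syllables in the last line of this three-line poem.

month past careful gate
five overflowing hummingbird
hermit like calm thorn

5

The last line: "hermit like calm thorn": 2+1+1+1 = 5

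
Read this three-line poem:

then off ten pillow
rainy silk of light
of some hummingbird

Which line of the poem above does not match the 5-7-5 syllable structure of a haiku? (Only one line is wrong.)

Line 1: then (1), off (1), ten (1), pillow (2) → 5 ✓
Line 2: rainy (2), silk (1), of (1), light (1) → 5 (expected 7)
Line 3: of (1), some (1), hummingbird (3) → 5 ✓

Line 2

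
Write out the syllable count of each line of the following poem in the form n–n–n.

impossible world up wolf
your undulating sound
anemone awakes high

7–6–7

Line 1: impossible (4), world (1), up (1), wolf (1) → 7
Line 2: your (1), undulating (4), sound (1) → 6
Line 3: anemone (4), awakes (2), high (1) → 7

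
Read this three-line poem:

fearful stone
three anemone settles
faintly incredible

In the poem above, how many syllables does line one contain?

3

Line one: fearful(2) + stone(1) = 3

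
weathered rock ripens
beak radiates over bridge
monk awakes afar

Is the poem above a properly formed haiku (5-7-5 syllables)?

Yes

Line 1: weathered (2), rock (1), ripens (2) → 5 ✓
Line 2: beak (1), radiates (3), over (2), bridge (1) → 7 ✓
Line 3: monk (1), awakes (2), afar (2) → 5 ✓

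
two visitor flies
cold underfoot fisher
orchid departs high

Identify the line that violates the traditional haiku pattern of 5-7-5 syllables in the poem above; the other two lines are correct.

Line 1: two (1), visitor (3), flies (1) → 5 ✓
Line 2: cold (1), underfoot (3), fisher (2) → 6 (expected 7)
Line 3: orchid (2), departs (2), high (1) → 5 ✓

The second line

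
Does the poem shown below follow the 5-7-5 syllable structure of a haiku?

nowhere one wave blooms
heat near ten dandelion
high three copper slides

Line 1: nowhere (2), one (1), wave (1), blooms (1) → 5 ✓
Line 2: heat (1), near (1), ten (1), dandelion (4) → 7 ✓
Line 3: high (1), three (1), copper (2), slides (1) → 5 ✓

Yes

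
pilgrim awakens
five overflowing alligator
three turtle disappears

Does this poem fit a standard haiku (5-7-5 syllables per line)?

No

Line 1: "pilgrim awakens": 2+3 = 5 ✓
Line 2: "five overflowing alligator": 1+4+4 = 9 (expected 7)
Line 3: "three turtle disappears": 1+2+3 = 6 (expected 5)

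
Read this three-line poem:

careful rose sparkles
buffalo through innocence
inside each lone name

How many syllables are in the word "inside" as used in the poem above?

"inside" has 2 syllables.

2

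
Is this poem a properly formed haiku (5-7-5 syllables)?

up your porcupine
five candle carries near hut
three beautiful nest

Line 1: up (1), your (1), porcupine (3) → 5 ✓
Line 2: five (1), candle (2), carries (2), near (1), hut (1) → 7 ✓
Line 3: three (1), beautiful (3), nest (1) → 5 ✓

Yes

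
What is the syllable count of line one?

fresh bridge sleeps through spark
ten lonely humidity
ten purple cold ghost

5

Line one: fresh(1) + bridge(1) + sleeps(1) + through(1) + spark(1) = 5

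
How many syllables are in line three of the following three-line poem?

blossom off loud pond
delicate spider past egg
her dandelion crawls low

7

Line three: her (1), dandelion (4), crawls (1), low (1) → 7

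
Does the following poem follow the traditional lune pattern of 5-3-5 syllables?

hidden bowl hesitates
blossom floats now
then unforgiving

No

Line 1: hidden (2), bowl (1), hesitates (3) → 6 (expected 5)
Line 2: blossom (2), floats (1), now (1) → 4 (expected 3)
Line 3: then (1), unforgiving (4) → 5 ✓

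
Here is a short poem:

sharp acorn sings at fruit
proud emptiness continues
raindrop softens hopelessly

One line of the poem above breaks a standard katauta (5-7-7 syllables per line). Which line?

Line 1: sharp(1) + acorn(2) + sings(1) + at(1) + fruit(1) = 6 (expected 5)
Line 2: proud(1) + emptiness(3) + continues(3) = 7 ✓
Line 3: raindrop(2) + softens(2) + hopelessly(3) = 7 ✓

The first line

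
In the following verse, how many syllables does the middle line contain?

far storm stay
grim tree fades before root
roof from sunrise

The middle line: grim (1), tree (1), fades (1), before (2), root (1) → 6

6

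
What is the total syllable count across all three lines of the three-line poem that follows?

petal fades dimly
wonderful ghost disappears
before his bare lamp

Line 1: petal (2), fades (1), dimly (2) → 5
Line 2: wonderful (3), ghost (1), disappears (3) → 7
Line 3: before (2), his (1), bare (1), lamp (1) → 5
Total: 5 + 7 + 5 = 17

17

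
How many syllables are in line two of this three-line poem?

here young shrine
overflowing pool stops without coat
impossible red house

9

Line two: overflowing(4) + pool(1) + stops(1) + without(2) + coat(1) = 9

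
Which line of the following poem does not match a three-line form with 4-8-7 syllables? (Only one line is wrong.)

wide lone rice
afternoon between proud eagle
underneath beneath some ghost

Line 1: wide (1), lone (1), rice (1) → 3 (expected 4)
Line 2: afternoon (3), between (2), proud (1), eagle (2) → 8 ✓
Line 3: underneath (3), beneath (2), some (1), ghost (1) → 7 ✓

The first line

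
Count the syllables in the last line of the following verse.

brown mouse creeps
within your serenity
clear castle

3

The last line: clear(1) + castle(2) = 3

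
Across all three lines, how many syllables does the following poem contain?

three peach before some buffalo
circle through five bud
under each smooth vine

Line 1: "three peach before some buffalo": 1+1+2+1+3 = 8
Line 2: "circle through five bud": 2+1+1+1 = 5
Line 3: "under each smooth vine": 2+1+1+1 = 5
Total: 8 + 5 + 5 = 18

18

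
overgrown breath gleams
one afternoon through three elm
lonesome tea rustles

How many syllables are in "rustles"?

2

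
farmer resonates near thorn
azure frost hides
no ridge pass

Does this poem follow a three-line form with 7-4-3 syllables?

Yes

Line 1: "farmer resonates near thorn": 2+3+1+1 = 7 ✓
Line 2: "azure frost hides": 2+1+1 = 4 ✓
Line 3: "no ridge pass": 1+1+1 = 3 ✓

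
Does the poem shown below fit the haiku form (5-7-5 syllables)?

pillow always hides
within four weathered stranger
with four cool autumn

Yes

Line 1: pillow (2), always (2), hides (1) → 5 ✓
Line 2: within (2), four (1), weathered (2), stranger (2) → 7 ✓
Line 3: with (1), four (1), cool (1), autumn (2) → 5 ✓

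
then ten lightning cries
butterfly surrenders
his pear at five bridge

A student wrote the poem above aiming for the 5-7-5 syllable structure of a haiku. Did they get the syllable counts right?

No

Line 1: "then ten lightning cries": 1+1+2+1 = 5 ✓
Line 2: "butterfly surrenders": 3+3 = 6 (expected 7)
Line 3: "his pear at five bridge": 1+1+1+1+1 = 5 ✓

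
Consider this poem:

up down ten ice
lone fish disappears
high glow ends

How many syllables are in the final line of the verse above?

The final line: high (1), glow (1), ends (1) → 3

3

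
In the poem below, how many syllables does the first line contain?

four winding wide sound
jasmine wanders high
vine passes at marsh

The first line: four (1), winding (2), wide (1), sound (1) → 5

5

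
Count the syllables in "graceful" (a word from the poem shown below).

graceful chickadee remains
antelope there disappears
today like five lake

2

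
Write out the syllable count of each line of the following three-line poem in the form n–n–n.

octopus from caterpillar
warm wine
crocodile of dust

Line 1: "octopus from caterpillar": 3+1+4 = 8
Line 2: "warm wine": 1+1 = 2
Line 3: "crocodile of dust": 3+1+1 = 5

8–2–5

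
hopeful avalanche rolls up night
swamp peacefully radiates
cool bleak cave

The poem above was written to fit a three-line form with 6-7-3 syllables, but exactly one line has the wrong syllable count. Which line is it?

Line 1: hopeful(2) + avalanche(3) + rolls(1) + up(1) + night(1) = 8 (expected 6)
Line 2: swamp(1) + peacefully(3) + radiates(3) = 7 ✓
Line 3: cool(1) + bleak(1) + cave(1) = 3 ✓

Line 1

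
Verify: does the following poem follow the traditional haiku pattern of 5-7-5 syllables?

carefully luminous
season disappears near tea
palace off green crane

No

Line 1: "carefully luminous": 3+3 = 6 (expected 5)
Line 2: "season disappears near tea": 2+3+1+1 = 7 ✓
Line 3: "palace off green crane": 2+1+1+1 = 5 ✓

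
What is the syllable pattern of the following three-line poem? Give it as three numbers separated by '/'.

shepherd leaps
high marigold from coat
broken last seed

3/6/4

Line 1: shepherd(2) + leaps(1) = 3
Line 2: high(1) + marigold(3) + from(1) + coat(1) = 6
Line 3: broken(2) + last(1) + seed(1) = 4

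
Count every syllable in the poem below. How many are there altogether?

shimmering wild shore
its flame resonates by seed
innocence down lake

Line 1: shimmering (3), wild (1), shore (1) → 5
Line 2: its (1), flame (1), resonates (3), by (1), seed (1) → 7
Line 3: innocence (3), down (1), lake (1) → 5
Total: 5 + 7 + 5 = 17

17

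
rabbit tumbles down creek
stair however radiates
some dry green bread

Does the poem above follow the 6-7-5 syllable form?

No

Line 1: rabbit (2), tumbles (2), down (1), creek (1) → 6 ✓
Line 2: stair (1), however (3), radiates (3) → 7 ✓
Line 3: some (1), dry (1), green (1), bread (1) → 4 (expected 5)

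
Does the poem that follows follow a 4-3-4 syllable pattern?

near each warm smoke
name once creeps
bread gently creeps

Line 1: "near each warm smoke": 1+1+1+1 = 4 ✓
Line 2: "name once creeps": 1+1+1 = 3 ✓
Line 3: "bread gently creeps": 1+2+1 = 4 ✓

Yes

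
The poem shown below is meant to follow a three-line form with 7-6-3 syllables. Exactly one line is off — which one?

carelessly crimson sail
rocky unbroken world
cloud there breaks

Line 1: "carelessly crimson sail": 3+2+1 = 6 (expected 7)
Line 2: "rocky unbroken world": 2+3+1 = 6 ✓
Line 3: "cloud there breaks": 1+1+1 = 3 ✓

The first line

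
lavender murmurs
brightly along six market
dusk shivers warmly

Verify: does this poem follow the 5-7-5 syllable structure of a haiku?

Line 1: "lavender murmurs": 3+2 = 5 ✓
Line 2: "brightly along six market": 2+2+1+2 = 7 ✓
Line 3: "dusk shivers warmly": 1+2+2 = 5 ✓

Yes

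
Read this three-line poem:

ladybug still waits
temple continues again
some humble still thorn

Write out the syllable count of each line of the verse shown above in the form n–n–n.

Line 1: ladybug (3), still (1), waits (1) → 5
Line 2: temple (2), continues (3), again (2) → 7
Line 3: some (1), humble (2), still (1), thorn (1) → 5

5–7–5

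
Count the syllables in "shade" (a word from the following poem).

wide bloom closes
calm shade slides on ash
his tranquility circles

1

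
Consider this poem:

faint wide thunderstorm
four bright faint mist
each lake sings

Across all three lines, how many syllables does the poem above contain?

Line 1: faint(1) + wide(1) + thunderstorm(3) = 5
Line 2: four(1) + bright(1) + faint(1) + mist(1) = 4
Line 3: each(1) + lake(1) + sings(1) = 3
Total: 5 + 4 + 3 = 12

12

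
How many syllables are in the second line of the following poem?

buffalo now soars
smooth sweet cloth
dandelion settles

The second line: smooth(1) + sweet(1) + cloth(1) = 3

3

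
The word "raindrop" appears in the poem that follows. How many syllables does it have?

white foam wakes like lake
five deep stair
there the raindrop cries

2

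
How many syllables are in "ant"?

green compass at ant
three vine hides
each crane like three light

"ant" has 1 syllable.

1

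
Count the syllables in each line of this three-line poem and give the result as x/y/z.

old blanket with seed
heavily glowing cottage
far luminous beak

Line 1: old (1), blanket (2), with (1), seed (1) → 5
Line 2: heavily (3), glowing (2), cottage (2) → 7
Line 3: far (1), luminous (3), beak (1) → 5

5/7/5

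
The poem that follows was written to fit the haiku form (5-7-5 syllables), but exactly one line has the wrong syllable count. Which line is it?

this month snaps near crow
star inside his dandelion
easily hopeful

Line 1: "this month snaps near crow": 1+1+1+1+1 = 5 ✓
Line 2: "star inside his dandelion": 1+2+1+4 = 8 (expected 7)
Line 3: "easily hopeful": 3+2 = 5 ✓

The second line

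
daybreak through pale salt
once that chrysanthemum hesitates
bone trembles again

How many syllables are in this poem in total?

19

Line 1: daybreak (2), through (1), pale (1), salt (1) → 5
Line 2: once (1), that (1), chrysanthemum (4), hesitates (3) → 9
Line 3: bone (1), trembles (2), again (2) → 5
Total: 5 + 9 + 5 = 19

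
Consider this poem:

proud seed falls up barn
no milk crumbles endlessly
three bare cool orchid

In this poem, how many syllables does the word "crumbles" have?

2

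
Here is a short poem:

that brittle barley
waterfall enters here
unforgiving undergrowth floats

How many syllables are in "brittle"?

2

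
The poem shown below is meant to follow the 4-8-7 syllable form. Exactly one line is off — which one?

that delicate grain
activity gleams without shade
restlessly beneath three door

Line 1: that (1), delicate (3), grain (1) → 5 (expected 4)
Line 2: activity (4), gleams (1), without (2), shade (1) → 8 ✓
Line 3: restlessly (3), beneath (2), three (1), door (1) → 7 ✓

Line 1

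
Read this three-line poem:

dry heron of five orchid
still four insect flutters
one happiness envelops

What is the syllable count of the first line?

7

The first line: dry(1) + heron(2) + of(1) + five(1) + orchid(2) = 7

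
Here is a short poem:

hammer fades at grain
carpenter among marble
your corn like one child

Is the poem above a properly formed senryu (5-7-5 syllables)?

Yes

Line 1: "hammer fades at grain": 2+1+1+1 = 5 ✓
Line 2: "carpenter among marble": 3+2+2 = 7 ✓
Line 3: "your corn like one child": 1+1+1+1+1 = 5 ✓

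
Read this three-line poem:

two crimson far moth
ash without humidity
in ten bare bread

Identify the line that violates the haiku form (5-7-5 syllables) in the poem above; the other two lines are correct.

Line 3

Line 1: two(1) + crimson(2) + far(1) + moth(1) = 5 ✓
Line 2: ash(1) + without(2) + humidity(4) = 7 ✓
Line 3: in(1) + ten(1) + bare(1) + bread(1) = 4 (expected 5)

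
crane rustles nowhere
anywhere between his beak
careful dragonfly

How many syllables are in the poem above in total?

Line 1: crane (1), rustles (2), nowhere (2) → 5
Line 2: anywhere (3), between (2), his (1), beak (1) → 7
Line 3: careful (2), dragonfly (3) → 5
Total: 5 + 7 + 5 = 17

17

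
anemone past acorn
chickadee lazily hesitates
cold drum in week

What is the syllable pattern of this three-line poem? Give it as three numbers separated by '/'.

Line 1: anemone(4) + past(1) + acorn(2) = 7
Line 2: chickadee(3) + lazily(3) + hesitates(3) = 9
Line 3: cold(1) + drum(1) + in(1) + week(1) = 4

7/9/4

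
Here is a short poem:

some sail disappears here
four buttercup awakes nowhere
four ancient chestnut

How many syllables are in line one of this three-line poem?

6

Line one: "some sail disappears here": 1+1+3+1 = 6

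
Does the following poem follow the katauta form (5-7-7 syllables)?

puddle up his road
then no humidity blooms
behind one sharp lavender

Line 1: puddle(2) + up(1) + his(1) + road(1) = 5 ✓
Line 2: then(1) + no(1) + humidity(4) + blooms(1) = 7 ✓
Line 3: behind(2) + one(1) + sharp(1) + lavender(3) = 7 ✓

Yes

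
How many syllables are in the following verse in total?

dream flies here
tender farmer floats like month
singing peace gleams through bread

Line 1: dream(1) + flies(1) + here(1) = 3
Line 2: tender(2) + farmer(2) + floats(1) + like(1) + month(1) = 7
Line 3: singing(2) + peace(1) + gleams(1) + through(1) + bread(1) = 6
Total: 3 + 7 + 6 = 16

16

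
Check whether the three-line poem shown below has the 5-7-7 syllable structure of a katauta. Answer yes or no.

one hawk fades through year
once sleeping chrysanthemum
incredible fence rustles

Line 1: one (1), hawk (1), fades (1), through (1), year (1) → 5 ✓
Line 2: once (1), sleeping (2), chrysanthemum (4) → 7 ✓
Line 3: incredible (4), fence (1), rustles (2) → 7 ✓

Yes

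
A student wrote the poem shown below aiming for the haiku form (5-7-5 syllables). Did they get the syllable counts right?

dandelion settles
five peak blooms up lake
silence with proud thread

No

Line 1: dandelion(4) + settles(2) = 6 (expected 5)
Line 2: five(1) + peak(1) + blooms(1) + up(1) + lake(1) = 5 (expected 7)
Line 3: silence(2) + with(1) + proud(1) + thread(1) = 5 ✓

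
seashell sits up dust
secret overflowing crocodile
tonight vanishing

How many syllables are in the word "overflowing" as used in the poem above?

4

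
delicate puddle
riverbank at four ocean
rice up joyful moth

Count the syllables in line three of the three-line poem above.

Line three: rice(1) + up(1) + joyful(2) + moth(1) = 5

5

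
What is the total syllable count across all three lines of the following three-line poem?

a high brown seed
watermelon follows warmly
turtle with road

16

Line 1: "a high brown seed": 1+1+1+1 = 4
Line 2: "watermelon follows warmly": 4+2+2 = 8
Line 3: "turtle with road": 2+1+1 = 4
Total: 4 + 8 + 4 = 16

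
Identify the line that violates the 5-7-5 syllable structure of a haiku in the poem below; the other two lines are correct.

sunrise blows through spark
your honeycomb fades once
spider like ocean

The second line

Line 1: sunrise(2) + blows(1) + through(1) + spark(1) = 5 ✓
Line 2: your(1) + honeycomb(3) + fades(1) + once(1) = 6 (expected 7)
Line 3: spider(2) + like(1) + ocean(2) = 5 ✓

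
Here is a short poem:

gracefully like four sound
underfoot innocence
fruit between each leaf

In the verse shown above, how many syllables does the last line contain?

The last line: fruit(1) + between(2) + each(1) + leaf(1) = 5

5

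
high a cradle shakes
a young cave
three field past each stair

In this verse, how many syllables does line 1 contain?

5

Line 1: high (1), a (1), cradle (2), shakes (1) → 5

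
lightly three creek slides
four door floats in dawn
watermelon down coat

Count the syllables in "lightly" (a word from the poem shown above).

2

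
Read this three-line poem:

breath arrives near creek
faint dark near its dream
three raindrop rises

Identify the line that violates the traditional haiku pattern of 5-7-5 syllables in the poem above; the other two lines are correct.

The second line

Line 1: "breath arrives near creek": 1+2+1+1 = 5 ✓
Line 2: "faint dark near its dream": 1+1+1+1+1 = 5 (expected 7)
Line 3: "three raindrop rises": 1+2+2 = 5 ✓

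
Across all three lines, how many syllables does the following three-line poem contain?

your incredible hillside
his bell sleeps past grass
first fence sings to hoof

Line 1: "your incredible hillside": 1+4+2 = 7
Line 2: "his bell sleeps past grass": 1+1+1+1+1 = 5
Line 3: "first fence sings to hoof": 1+1+1+1+1 = 5
Total: 7 + 5 + 5 = 17

17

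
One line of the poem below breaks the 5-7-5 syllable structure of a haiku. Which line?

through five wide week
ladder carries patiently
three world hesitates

Line 1

Line 1: through (1), five (1), wide (1), week (1) → 4 (expected 5)
Line 2: ladder (2), carries (2), patiently (3) → 7 ✓
Line 3: three (1), world (1), hesitates (3) → 5 ✓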